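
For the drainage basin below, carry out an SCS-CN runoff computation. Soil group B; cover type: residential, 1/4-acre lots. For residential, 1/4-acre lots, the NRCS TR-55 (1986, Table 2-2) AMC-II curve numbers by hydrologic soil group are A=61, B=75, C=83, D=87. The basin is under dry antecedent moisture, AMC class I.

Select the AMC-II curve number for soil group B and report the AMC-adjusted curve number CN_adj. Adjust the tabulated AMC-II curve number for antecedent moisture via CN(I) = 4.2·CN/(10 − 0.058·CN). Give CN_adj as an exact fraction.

NRCS table: residential, 1/4-acre lots, soil group B → CN(II) = 75
Adjust CN=75 to AMC I: 4.2·75/(10 − 0.058·75) → 315 ÷ (113/20) = 6300/113 ≈ 55.752

CN_adj = 6300/113 ≈ 55.752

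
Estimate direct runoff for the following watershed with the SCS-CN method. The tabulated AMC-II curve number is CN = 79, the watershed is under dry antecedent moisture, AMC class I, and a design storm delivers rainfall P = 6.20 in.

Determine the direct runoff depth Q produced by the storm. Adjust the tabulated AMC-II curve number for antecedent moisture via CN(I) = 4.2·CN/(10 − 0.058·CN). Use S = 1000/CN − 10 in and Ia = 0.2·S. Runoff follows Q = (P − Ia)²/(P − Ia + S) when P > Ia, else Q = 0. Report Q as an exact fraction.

CN(I) from CN(II)=79: (4.2·79)/(10 − 0.058·79) = 7900/129 ≈ 61.240
Max retention: S = 1000/(7900/129) − 10 = 500/79 in (≈ 6.329 in)
Initial abstraction Ia = S/5 = (500/79)/5 = 100/79 ≈ 1.266 in
Excess rainfall: 6.200 − 1.266 = 4.934 in; P > Ia so Q > 0
Q = (1949/395)²/((1949/395) + 500/79) = (3798601/156025)/(4449/395) = 3798601/1757355 in ≈ 2.162 in

Q = 3798601/1757355 in ≈ 2.162 in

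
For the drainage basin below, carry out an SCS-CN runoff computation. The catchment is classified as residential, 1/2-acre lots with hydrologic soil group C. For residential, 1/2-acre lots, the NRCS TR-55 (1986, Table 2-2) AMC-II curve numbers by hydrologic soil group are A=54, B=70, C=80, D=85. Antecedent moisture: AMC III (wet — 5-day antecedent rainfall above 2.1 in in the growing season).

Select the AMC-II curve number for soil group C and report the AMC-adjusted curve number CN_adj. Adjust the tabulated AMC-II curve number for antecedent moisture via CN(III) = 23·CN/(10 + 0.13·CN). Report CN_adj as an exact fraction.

NRCS table: residential, 1/2-acre lots, soil group C → CN(II) = 80
Wet (AMC III): CN(III) = 23·80/(10 + 0.13·80) = 1840/(102/5) = 4600/51 ≈ 90.196

CN_adj = 4600/51 ≈ 90.196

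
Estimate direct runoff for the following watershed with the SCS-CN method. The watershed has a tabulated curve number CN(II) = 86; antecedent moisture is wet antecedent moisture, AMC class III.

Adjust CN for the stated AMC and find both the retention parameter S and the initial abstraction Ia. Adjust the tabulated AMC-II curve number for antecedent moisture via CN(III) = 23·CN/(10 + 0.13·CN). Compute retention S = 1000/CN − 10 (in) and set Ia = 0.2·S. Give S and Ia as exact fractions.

Adjust CN=86 to AMC III: 23·86/(10 + 0.13·86) → 1978 ÷ (1059/50) = 98900/1059 ≈ 93.390
Max retention: S = 1000/(98900/1059) − 10 = 700/989 in (≈ 0.708 in)
Ia = 0.2·(700/989) = 140/989 in ≈ 0.142 in

S = 700/989 in ≈ 0.708 in; Ia = 140/989 in ≈ 0.142 in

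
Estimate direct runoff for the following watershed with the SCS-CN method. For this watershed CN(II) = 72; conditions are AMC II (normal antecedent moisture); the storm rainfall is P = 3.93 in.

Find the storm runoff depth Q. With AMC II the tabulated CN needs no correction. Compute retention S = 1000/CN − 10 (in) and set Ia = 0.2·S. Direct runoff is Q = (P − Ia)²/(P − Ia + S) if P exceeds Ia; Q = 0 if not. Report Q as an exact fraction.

AMC II — tabulated CN = 72 applies directly.
Max retention: S = 1000/72 − 10 = 35/9 in (≈ 3.889 in)
Ia = 0.2S: 0.2·3.889 = 0.778 in (exactly 7/9)
Since P=3.930 > Ia=0.778: effective rainfall P−Ia = 2837/900 in
Q = (2837/900)²/((2837/900) + 35/9) = (8048569/810000)/(6337/900) = 8048569/5703300 in ≈ 1.411 in

Q = 8048569/5703300 in ≈ 1.411 in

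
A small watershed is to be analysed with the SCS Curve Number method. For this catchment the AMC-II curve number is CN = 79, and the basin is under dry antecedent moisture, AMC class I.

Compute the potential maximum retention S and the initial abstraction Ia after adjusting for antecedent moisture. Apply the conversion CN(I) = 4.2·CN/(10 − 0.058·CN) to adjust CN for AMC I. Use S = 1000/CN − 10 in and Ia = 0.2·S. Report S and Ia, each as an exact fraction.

S = 500/79 in ≈ 6.329 in; Ia = 100/79 in ≈ 1.266 in

CN(I) from CN(II)=79: (4.2·79)/(10 − 0.058·79) = 7900/129 ≈ 61.240
Retention S: 1000/CN − 10 with CN=61.240 → S = 500/79 ≈ 6.329 in
Ia = 0.2·(500/79) = 100/79 in ≈ 1.266 in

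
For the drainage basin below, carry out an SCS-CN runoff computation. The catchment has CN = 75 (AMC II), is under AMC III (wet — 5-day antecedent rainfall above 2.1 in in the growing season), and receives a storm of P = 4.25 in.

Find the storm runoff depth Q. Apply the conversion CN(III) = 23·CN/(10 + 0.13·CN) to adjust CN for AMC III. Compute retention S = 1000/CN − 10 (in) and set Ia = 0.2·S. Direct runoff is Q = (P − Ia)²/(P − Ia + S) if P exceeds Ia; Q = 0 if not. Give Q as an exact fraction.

Q = 1194649/412068 in ≈ 2.899 in

CN(III) from CN(II)=75: (23·75)/(10 + 0.13·75) = 6900/79 ≈ 87.342
S = 1000/(6900/79) − 10 = 100/69 in ≈ 1.449 in
Ia = 0.2·(100/69) = 20/69 in ≈ 0.290 in
Excess rainfall: 4.250 − 0.290 = 3.960 in; P > Ia so Q > 0
Q: (1093/276)² ÷ (1493/276) = 1194649/412068 in (≈ 2.899 in)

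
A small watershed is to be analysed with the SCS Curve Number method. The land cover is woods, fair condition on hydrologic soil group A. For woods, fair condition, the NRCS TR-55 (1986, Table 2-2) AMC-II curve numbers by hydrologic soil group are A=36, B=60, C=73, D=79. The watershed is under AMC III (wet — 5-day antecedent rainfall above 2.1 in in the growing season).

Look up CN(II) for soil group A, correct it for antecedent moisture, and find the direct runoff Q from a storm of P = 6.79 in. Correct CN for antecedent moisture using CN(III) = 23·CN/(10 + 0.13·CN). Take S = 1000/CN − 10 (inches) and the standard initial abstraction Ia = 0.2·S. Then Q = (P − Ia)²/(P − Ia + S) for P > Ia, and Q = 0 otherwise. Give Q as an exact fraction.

NRCS table: woods, fair condition, soil group A → CN(II) = 36
Wet (AMC III): CN(III) = 23·36/(10 + 0.13·36) = 828/(367/25) = 20700/367 ≈ 56.403
Max retention: S = 1000/(20700/367) − 10 = 1600/207 in (≈ 7.729 in)
Initial abstraction Ia = S/5 = (1600/207)/5 = 320/207 ≈ 1.546 in
Since P=6.790 > Ia=1.546: effective rainfall P−Ia = 108553/20700 in
Runoff Q = (P−Ia)²/(P−Ia+S) = (5.244)²/(5.244+7.729) = 11783753809/5559047100 ≈ 2.120 in

Q = 11783753809/5559047100 in ≈ 2.120 in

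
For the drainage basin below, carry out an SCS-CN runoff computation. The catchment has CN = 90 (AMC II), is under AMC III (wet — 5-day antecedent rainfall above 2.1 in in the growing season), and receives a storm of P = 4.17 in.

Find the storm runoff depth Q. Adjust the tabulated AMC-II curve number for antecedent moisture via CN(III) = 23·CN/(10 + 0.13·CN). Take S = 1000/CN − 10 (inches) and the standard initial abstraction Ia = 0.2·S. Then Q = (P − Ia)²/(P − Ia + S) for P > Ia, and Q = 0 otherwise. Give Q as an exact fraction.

Wet (AMC III): CN(III) = 23·90/(10 + 0.13·90) = 2070/(217/10) = 20700/217 ≈ 95.392
Max retention: S = 1000/(20700/217) − 10 = 100/207 in (≈ 0.483 in)
Ia = 0.2·(100/207) = 20/207 in ≈ 0.097 in
P − Ia = 4.170 − 0.097 = 84319/20700 ≈ 4.073 in (> 0, runoff occurs)
Runoff Q = (P−Ia)²/(P−Ia+S) = (4.073)²/(4.073+0.483) = 7109693761/1952403300 ≈ 3.642 in

Q = 7109693761/1952403300 in ≈ 3.642 in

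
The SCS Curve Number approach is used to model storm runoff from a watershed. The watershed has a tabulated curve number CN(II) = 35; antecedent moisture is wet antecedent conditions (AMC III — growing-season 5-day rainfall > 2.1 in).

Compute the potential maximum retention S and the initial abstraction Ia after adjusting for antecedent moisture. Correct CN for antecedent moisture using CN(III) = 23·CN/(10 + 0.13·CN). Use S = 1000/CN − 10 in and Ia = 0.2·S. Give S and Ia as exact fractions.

Wet (AMC III): CN(III) = 23·35/(10 + 0.13·35) = 805/(291/20) = 16100/291 ≈ 55.326
S = 1000/(16100/291) − 10 = 1300/161 in ≈ 8.075 in
Initial abstraction Ia = S/5 = (1300/161)/5 = 260/161 ≈ 1.615 in

S = 1300/161 in ≈ 8.075 in; Ia = 260/161 in ≈ 1.615 in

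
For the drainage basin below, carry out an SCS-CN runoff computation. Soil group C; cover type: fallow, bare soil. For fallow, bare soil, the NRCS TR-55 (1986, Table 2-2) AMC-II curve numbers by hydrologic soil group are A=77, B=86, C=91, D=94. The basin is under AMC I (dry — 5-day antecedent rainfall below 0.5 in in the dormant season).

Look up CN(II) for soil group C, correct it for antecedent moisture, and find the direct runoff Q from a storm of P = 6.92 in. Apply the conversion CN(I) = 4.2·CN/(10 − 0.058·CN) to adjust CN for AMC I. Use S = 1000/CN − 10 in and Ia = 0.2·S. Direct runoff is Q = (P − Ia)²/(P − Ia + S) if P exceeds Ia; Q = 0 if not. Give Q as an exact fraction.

Q = 10547495401/2232700925 in ≈ 4.724 in

NRCS table: fallow, bare soil, soil group C → CN(II) = 91
Adjust CN=91 to AMC I: 4.2·91/(10 − 0.058·91) → (1911/5) ÷ (2361/500) = 63700/787 ≈ 80.940
S = 1000/(63700/787) − 10 = 1500/637 in ≈ 2.355 in
Ia = 0.2S: 0.2·2.355 = 0.471 in (exactly 300/637)
P − Ia = 6.920 − 0.471 = 102701/15925 ≈ 6.449 in (> 0, runoff occurs)
Runoff Q = (P−Ia)²/(P−Ia+S) = (6.449)²/(6.449+2.355) = 10547495401/2232700925 ≈ 4.724 in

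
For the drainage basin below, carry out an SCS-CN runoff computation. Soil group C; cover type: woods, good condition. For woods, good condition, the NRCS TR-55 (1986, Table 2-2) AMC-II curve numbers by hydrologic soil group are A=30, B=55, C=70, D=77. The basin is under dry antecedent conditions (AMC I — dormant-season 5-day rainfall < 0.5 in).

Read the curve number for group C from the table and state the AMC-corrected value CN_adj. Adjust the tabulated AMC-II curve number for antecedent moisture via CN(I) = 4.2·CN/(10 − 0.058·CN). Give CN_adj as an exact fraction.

NRCS table: woods, good condition, soil group C → CN(II) = 70
Dry (AMC I): CN(I) = 4.2·70/(10 − 0.058·70) = 294/(297/50) = 4900/99 ≈ 49.495

CN_adj = 4900/99 ≈ 49.495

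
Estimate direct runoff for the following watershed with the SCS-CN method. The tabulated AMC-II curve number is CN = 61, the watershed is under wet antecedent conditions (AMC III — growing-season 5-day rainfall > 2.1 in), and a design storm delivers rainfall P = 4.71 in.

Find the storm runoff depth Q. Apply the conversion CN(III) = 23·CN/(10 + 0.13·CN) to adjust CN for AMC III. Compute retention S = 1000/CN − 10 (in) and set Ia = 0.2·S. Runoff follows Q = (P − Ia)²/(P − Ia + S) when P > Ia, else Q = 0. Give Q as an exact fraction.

Wet (AMC III): CN(III) = 23·61/(10 + 0.13·61) = 1403/(1793/100) = 140300/1793 ≈ 78.249
Max retention: S = 1000/(140300/1793) − 10 = 3900/1403 in (≈ 2.780 in)
Ia = 0.2·(3900/1403) = 780/1403 in ≈ 0.556 in
Since P=4.710 > Ia=0.556: effective rainfall P−Ia = 582813/140300 in
Q = (582813/140300)²/((582813/140300) + 3900/1403) = (339670992969/19684090000)/(972813/140300) = 113223664323/45495221300 in ≈ 2.489 in

Q = 113223664323/45495221300 in ≈ 2.489 in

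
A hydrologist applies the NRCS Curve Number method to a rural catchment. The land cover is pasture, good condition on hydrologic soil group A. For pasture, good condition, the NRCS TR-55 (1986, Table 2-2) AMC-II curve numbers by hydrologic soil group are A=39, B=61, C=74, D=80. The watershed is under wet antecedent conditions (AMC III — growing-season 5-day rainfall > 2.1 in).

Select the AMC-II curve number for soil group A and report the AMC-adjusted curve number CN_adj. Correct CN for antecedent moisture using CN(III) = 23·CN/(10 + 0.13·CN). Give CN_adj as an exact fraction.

NRCS table: pasture, good condition, soil group A → CN(II) = 39
CN(III) from CN(II)=39: (23·39)/(10 + 0.13·39) = 89700/1507 ≈ 59.522

CN_adj = 89700/1507 ≈ 59.522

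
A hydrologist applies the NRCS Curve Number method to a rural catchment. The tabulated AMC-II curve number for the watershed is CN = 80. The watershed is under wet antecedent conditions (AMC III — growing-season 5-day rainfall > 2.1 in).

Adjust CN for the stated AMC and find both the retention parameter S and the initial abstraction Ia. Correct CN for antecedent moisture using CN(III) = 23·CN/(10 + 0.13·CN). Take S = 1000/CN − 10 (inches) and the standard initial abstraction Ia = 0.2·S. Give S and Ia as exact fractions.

Wet (AMC III): CN(III) = 23·80/(10 + 0.13·80) = 1840/(102/5) = 4600/51 ≈ 90.196
S = 1000/(4600/51) − 10 = 25/23 in ≈ 1.087 in
Ia = 0.2·(25/23) = 5/23 in ≈ 0.217 in

S = 25/23 in ≈ 1.087 in; Ia = 5/23 in ≈ 0.217 in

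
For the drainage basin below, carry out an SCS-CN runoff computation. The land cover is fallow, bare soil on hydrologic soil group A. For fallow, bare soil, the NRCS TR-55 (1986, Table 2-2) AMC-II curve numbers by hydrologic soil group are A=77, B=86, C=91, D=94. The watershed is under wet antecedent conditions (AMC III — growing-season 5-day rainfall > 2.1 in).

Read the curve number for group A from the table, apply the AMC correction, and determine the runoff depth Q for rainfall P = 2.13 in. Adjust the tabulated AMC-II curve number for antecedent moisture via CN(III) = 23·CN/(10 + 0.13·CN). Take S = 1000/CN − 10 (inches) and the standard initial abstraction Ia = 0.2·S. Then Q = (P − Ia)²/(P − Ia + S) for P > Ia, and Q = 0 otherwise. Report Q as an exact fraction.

NRCS table: fallow, bare soil, soil group A → CN(II) = 77
Wet (AMC III): CN(III) = 23·77/(10 + 0.13·77) = 1771/(2001/100) = 7700/87 ≈ 88.506
Max retention: S = 1000/(7700/87) − 10 = 100/77 in (≈ 1.299 in)
Initial abstraction Ia = S/5 = (100/77)/5 = 20/77 ≈ 0.260 in
P − Ia = 2.130 − 0.260 = 14401/7700 ≈ 1.870 in (> 0, runoff occurs)
Q = (14401/7700)²/((14401/7700) + 100/77) = (207388801/59290000)/(24401/7700) = 207388801/187887700 in ≈ 1.104 in

Q = 207388801/187887700 in ≈ 1.104 in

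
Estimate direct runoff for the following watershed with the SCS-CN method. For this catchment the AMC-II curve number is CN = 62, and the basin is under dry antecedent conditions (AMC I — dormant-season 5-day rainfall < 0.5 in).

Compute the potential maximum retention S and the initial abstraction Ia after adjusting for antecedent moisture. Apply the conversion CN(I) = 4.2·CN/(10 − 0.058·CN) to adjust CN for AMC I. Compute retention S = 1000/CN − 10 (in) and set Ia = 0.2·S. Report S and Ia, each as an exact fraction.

Dry (AMC I): CN(I) = 4.2·62/(10 − 0.058·62) = (1302/5)/(1601/250) = 65100/1601 ≈ 40.662
Max retention: S = 1000/(65100/1601) − 10 = 9500/651 in (≈ 14.593 in)
Initial abstraction Ia = S/5 = (9500/651)/5 = 1900/651 ≈ 2.919 in

S = 9500/651 in ≈ 14.593 in; Ia = 1900/651 in ≈ 2.919 in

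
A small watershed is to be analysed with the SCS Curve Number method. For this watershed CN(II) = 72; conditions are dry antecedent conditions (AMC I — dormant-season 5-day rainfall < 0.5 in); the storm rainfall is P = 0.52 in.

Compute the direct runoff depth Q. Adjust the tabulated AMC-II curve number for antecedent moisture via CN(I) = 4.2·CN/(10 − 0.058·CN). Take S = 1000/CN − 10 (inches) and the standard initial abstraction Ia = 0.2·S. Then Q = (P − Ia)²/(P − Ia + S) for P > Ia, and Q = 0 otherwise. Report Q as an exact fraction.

Q = 0 in ≈ 0.000 in

CN(I) from CN(II)=72: (4.2·72)/(10 − 0.058·72) = 675/13 ≈ 51.923
S = 1000/(675/13) − 10 = 250/27 in ≈ 9.259 in
Initial abstraction Ia = S/5 = (250/27)/5 = 50/27 ≈ 1.852 in
P = 0.520 ≤ Ia = 1.852 in: entire storm abstracted, Q = 0.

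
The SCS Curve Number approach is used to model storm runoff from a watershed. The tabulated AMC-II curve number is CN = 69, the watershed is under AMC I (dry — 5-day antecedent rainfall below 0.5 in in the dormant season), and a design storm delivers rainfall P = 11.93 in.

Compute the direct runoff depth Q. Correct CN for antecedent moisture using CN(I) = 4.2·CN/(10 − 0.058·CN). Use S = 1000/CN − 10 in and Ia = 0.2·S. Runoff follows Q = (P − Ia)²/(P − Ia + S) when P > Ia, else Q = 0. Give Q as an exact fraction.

Adjust CN=69 to AMC I: 4.2·69/(10 − 0.058·69) → (1449/5) ÷ (2999/500) = 144900/2999 ≈ 48.316
Retention S: 1000/CN − 10 with CN=48.316 → S = 15500/1449 ≈ 10.697 in
Ia = 0.2·(15500/1449) = 3100/1449 in ≈ 2.139 in
Since P=11.930 > Ia=2.139: effective rainfall P−Ia = 1418657/144900 in
Q: (1418657/144900)² ÷ (2968657/144900) = 2012587683649/430158399300 in (≈ 4.679 in)

Q = 2012587683649/430158399300 in ≈ 4.679 in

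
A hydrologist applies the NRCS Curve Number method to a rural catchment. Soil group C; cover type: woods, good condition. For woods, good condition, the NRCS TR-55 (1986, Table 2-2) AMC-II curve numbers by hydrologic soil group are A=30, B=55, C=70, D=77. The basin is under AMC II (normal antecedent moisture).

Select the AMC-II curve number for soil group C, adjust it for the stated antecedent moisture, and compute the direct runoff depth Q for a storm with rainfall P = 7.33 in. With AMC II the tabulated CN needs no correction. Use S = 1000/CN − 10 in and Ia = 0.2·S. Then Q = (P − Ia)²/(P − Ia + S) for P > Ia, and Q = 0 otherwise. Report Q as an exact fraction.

NRCS table: woods, good condition, soil group C → CN(II) = 70
CN(II) = 70; AMC II needs no correction.
Max retention: S = 1000/70 − 10 = 30/7 in (≈ 4.286 in)
Ia = 0.2·(30/7) = 6/7 in ≈ 0.857 in
P − Ia = 7.330 − 0.857 = 4531/700 ≈ 6.473 in (> 0, runoff occurs)
Q: (4531/700)² ÷ (7531/700) = 20529961/5271700 in (≈ 3.894 in)

Q = 20529961/5271700 in ≈ 3.894 in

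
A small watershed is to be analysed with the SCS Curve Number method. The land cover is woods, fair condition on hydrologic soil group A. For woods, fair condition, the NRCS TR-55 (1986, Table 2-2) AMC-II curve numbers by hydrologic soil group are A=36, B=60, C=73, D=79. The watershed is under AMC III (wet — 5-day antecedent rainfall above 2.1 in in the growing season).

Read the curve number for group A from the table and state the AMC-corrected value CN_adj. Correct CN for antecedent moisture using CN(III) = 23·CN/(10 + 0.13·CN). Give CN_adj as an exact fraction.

NRCS table: woods, fair condition, soil group A → CN(II) = 36
Wet (AMC III): CN(III) = 23·36/(10 + 0.13·36) = 828/(367/25) = 20700/367 ≈ 56.403

CN_adj = 20700/367 ≈ 56.403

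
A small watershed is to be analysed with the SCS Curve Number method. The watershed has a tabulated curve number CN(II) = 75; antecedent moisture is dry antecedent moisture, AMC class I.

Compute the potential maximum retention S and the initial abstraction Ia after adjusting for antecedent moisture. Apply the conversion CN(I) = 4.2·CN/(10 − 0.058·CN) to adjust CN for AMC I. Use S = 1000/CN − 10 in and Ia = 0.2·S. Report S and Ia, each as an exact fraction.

S = 500/63 in ≈ 7.937 in; Ia = 100/63 in ≈ 1.587 in

Adjust CN=75 to AMC I: 4.2·75/(10 − 0.058·75) → 315 ÷ (113/20) = 6300/113 ≈ 55.752
Retention S: 1000/CN − 10 with CN=55.752 → S = 500/63 ≈ 7.937 in
Ia = 0.2S: 0.2·7.937 = 1.587 in (exactly 100/63)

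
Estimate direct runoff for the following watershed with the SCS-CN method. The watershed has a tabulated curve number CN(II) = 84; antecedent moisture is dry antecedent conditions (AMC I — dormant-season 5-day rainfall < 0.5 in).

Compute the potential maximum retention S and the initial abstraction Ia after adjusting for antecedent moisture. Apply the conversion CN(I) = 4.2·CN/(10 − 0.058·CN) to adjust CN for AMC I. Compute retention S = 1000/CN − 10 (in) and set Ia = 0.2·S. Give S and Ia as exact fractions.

CN(I) from CN(II)=84: (4.2·84)/(10 − 0.058·84) = 44100/641 ≈ 68.799
Max retention: S = 1000/(44100/641) − 10 = 2000/441 in (≈ 4.535 in)
Ia = 0.2S: 0.2·4.535 = 0.907 in (exactly 400/441)

S = 2000/441 in ≈ 4.535 in; Ia = 400/441 in ≈ 0.907 in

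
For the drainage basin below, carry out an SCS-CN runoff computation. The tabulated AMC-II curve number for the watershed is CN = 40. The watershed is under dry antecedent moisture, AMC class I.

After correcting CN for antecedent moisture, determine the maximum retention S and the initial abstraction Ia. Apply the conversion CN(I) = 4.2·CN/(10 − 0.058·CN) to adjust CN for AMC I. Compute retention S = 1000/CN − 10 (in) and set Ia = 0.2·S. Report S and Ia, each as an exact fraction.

S = 250/7 in ≈ 35.714 in; Ia = 50/7 in ≈ 7.143 in

Dry (AMC I): CN(I) = 4.2·40/(10 − 0.058·40) = 168/(192/25) = 175/8 ≈ 21.875
Max retention: S = 1000/(175/8) − 10 = 250/7 in (≈ 35.714 in)
Ia = 0.2·(250/7) = 50/7 in ≈ 7.143 in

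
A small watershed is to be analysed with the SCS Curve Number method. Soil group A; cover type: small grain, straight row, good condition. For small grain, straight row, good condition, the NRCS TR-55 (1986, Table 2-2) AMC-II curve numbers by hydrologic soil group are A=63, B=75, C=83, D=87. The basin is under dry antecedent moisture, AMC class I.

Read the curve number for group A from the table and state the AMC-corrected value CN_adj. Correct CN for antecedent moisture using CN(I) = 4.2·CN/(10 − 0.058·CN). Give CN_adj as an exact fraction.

NRCS table: small grain, straight row, good condition, soil group A → CN(II) = 63
Adjust CN=63 to AMC I: 4.2·63/(10 − 0.058·63) → (1323/5) ÷ (3173/500) = 132300/3173 ≈ 41.696

CN_adj = 132300/3173 ≈ 41.696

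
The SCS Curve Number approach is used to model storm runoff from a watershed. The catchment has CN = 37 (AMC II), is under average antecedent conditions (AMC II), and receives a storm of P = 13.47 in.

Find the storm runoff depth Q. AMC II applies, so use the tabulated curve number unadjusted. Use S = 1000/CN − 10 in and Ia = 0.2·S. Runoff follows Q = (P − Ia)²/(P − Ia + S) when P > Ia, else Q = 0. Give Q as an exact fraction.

Q = 462247707/123628100 in ≈ 3.739 in

Average conditions: CN = 37 (no AMC adjustment).
S = 1000/37 − 10 = 630/37 in ≈ 17.027 in
Ia = 0.2·(630/37) = 126/37 in ≈ 3.405 in
Excess rainfall: 13.470 − 3.405 = 10.065 in; P > Ia so Q > 0
Runoff Q = (P−Ia)²/(P−Ia+S) = (10.065)²/(10.065+17.027) = 462247707/123628100 ≈ 3.739 in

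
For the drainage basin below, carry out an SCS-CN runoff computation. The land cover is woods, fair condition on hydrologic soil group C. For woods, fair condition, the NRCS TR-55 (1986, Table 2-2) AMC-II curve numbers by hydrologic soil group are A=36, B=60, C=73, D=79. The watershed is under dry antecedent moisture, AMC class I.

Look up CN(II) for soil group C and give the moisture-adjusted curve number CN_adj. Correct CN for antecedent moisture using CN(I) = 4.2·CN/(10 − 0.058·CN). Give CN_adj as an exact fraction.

CN_adj = 51100/961 ≈ 53.174

NRCS table: woods, fair condition, soil group C → CN(II) = 73
Dry (AMC I): CN(I) = 4.2·73/(10 − 0.058·73) = (1533/5)/(2883/500) = 51100/961 ≈ 53.174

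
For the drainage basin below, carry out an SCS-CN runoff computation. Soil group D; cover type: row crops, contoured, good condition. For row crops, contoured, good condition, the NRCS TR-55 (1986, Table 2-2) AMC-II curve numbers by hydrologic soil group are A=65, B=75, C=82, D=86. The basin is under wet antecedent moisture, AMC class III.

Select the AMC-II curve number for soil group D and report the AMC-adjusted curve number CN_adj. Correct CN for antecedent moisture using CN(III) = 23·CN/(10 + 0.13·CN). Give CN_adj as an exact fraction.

NRCS table: row crops, contoured, good condition, soil group D → CN(II) = 86
Adjust CN=86 to AMC III: 23·86/(10 + 0.13·86) → 1978 ÷ (1059/50) = 98900/1059 ≈ 93.390

CN_adj = 98900/1059 ≈ 93.390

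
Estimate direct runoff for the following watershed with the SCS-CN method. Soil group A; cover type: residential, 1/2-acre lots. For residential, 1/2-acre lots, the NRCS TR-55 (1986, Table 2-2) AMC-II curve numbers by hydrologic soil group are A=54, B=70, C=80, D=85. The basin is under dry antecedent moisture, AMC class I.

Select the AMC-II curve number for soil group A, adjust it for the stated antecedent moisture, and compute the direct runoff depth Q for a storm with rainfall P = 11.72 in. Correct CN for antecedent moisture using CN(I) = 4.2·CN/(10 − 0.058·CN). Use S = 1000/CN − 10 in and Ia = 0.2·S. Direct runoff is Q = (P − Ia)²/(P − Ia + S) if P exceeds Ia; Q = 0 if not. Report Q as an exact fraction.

Q = 11800694161/5615156925 in ≈ 2.102 in

NRCS table: residential, 1/2-acre lots, soil group A → CN(II) = 54
Dry (AMC I): CN(I) = 4.2·54/(10 − 0.058·54) = (1134/5)/(1717/250) = 56700/1717 ≈ 33.023
S = 1000/(56700/1717) − 10 = 11500/567 in ≈ 20.282 in
Ia = 0.2·(11500/567) = 2300/567 in ≈ 4.056 in
Since P=11.720 > Ia=4.056: effective rainfall P−Ia = 108631/14175 in
Q: (108631/14175)² ÷ (396131/14175) = 11800694161/5615156925 in (≈ 2.102 in)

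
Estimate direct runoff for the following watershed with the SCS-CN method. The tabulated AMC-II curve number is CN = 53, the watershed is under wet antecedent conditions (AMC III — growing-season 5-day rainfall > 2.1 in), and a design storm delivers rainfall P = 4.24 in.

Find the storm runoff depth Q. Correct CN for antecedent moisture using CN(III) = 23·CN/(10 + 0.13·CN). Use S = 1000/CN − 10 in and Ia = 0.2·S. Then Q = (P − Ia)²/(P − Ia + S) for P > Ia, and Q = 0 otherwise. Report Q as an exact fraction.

Wet (AMC III): CN(III) = 23·53/(10 + 0.13·53) = 1219/(1689/100) = 121900/1689 ≈ 72.173
S = 1000/(121900/1689) − 10 = 4700/1219 in ≈ 3.856 in
Ia = 0.2S: 0.2·3.856 = 0.771 in (exactly 940/1219)
Excess rainfall: 4.240 − 0.771 = 3.469 in; P > Ia so Q > 0
Q = (105714/30475)²/((105714/30475) + 4700/1219) = (11175449796/928725625)/(223214/30475) = 5587724898/3401223325 in ≈ 1.643 in

Q = 5587724898/3401223325 in ≈ 1.643 in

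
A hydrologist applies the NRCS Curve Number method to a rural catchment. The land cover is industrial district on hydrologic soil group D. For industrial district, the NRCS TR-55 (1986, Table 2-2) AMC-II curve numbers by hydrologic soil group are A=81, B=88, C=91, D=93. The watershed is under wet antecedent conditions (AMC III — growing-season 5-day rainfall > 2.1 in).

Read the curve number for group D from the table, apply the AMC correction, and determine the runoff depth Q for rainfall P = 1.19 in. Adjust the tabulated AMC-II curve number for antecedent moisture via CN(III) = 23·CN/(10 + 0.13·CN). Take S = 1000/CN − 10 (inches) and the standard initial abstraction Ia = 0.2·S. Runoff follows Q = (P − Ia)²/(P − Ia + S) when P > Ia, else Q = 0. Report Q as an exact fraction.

NRCS table: industrial district, soil group D → CN(II) = 93
CN(III) from CN(II)=93: (23·93)/(10 + 0.13·93) = 213900/2209 ≈ 96.831
S = 1000/(213900/2209) − 10 = 700/2139 in ≈ 0.327 in
Ia = 0.2S: 0.2·0.327 = 0.065 in (exactly 140/2139)
P − Ia = 1.190 − 0.065 = 240541/213900 ≈ 1.125 in (> 0, runoff occurs)
Q = (240541/213900)²/((240541/213900) + 700/2139) = (57859972681/45753210000)/(310541/213900) = 8265710383/9489245700 in ≈ 0.871 in

Q = 8265710383/9489245700 in ≈ 0.871 in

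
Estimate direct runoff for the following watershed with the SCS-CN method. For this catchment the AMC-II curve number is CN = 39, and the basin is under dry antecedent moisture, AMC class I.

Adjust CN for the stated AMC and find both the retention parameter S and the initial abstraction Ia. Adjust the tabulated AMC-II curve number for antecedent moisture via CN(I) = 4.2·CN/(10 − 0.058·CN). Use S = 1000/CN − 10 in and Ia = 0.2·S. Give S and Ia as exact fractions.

S = 30500/819 in ≈ 37.241 in; Ia = 6100/819 in ≈ 7.448 in

Dry (AMC I): CN(I) = 4.2·39/(10 − 0.058·39) = (819/5)/(3869/500) = 81900/3869 ≈ 21.168
S = 1000/(81900/3869) − 10 = 30500/819 in ≈ 37.241 in
Ia = 0.2S: 0.2·37.241 = 7.448 in (exactly 6100/819)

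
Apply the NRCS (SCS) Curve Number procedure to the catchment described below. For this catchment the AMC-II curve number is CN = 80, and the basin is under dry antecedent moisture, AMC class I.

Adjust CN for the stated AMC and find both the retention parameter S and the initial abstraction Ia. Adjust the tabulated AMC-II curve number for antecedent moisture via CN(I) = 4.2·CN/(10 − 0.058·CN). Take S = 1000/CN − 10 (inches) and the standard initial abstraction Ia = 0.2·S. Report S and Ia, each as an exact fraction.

S = 125/21 in ≈ 5.952 in; Ia = 25/21 in ≈ 1.190 in

Dry (AMC I): CN(I) = 4.2·80/(10 − 0.058·80) = 336/(134/25) = 4200/67 ≈ 62.687
Retention S: 1000/CN − 10 with CN=62.687 → S = 125/21 ≈ 5.952 in
Ia = 0.2S: 0.2·5.952 = 1.190 in (exactly 25/21)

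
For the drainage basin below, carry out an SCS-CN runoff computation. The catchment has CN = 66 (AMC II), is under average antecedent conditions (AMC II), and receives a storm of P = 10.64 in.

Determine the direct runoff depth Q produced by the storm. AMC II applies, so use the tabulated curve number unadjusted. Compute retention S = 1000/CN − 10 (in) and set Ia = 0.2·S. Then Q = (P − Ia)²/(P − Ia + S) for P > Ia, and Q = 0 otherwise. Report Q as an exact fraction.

CN(II) = 66; AMC II needs no correction.
S = 1000/66 − 10 = 170/33 in ≈ 5.152 in
Ia = 0.2S: 0.2·5.152 = 1.030 in (exactly 34/33)
Excess rainfall: 10.640 − 1.030 = 9.610 in; P > Ia so Q > 0
Runoff Q = (P−Ia)²/(P−Ia+S) = (9.610)²/(9.610+5.152) = 31426592/5023425 ≈ 6.256 in

Q = 31426592/5023425 in ≈ 6.256 in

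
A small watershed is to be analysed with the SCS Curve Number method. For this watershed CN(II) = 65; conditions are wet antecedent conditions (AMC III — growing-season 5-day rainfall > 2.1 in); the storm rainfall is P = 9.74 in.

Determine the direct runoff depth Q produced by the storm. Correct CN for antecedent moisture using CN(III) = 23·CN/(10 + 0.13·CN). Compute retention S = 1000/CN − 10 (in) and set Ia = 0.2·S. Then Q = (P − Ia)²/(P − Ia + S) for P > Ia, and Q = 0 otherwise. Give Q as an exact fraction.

CN(III) from CN(II)=65: (23·65)/(10 + 0.13·65) = 29900/369 ≈ 81.030
Max retention: S = 1000/(29900/369) − 10 = 700/299 in (≈ 2.341 in)
Ia = 0.2·(700/299) = 140/299 in ≈ 0.468 in
P − Ia = 9.740 − 0.468 = 138613/14950 ≈ 9.272 in (> 0, runoff occurs)
Runoff Q = (P−Ia)²/(P−Ia+S) = (9.272)²/(9.272+2.341) = 19213563769/2595514350 ≈ 7.403 in

Q = 19213563769/2595514350 in ≈ 7.403 in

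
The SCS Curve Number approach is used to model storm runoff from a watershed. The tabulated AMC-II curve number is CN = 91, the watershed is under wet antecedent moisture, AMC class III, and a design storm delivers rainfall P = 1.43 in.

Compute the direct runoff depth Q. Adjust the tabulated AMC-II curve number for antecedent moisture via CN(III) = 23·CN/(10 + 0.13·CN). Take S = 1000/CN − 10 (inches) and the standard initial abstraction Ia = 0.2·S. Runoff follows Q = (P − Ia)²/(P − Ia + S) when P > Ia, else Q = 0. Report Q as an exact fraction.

Q = 79129127401/77712880700 in ≈ 1.018 in

Adjust CN=91 to AMC III: 23·91/(10 + 0.13·91) → 2093 ÷ (2183/100) = 209300/2183 ≈ 95.877
Retention S: 1000/CN − 10 with CN=95.877 → S = 900/2093 ≈ 0.430 in
Ia = 0.2S: 0.2·0.430 = 0.086 in (exactly 180/2093)
P − Ia = 1.430 − 0.086 = 281299/209300 ≈ 1.344 in (> 0, runoff occurs)
Q: (281299/209300)² ÷ (371299/209300) = 79129127401/77712880700 in (≈ 1.018 in)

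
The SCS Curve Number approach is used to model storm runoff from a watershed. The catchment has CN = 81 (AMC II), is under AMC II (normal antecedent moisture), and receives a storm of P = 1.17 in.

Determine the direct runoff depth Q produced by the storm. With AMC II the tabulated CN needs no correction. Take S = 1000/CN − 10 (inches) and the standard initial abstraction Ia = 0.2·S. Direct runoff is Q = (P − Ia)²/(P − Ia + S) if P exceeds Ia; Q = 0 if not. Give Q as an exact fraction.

Average conditions: CN = 81 (no AMC adjustment).
Max retention: S = 1000/81 − 10 = 190/81 in (≈ 2.346 in)
Initial abstraction Ia = S/5 = (190/81)/5 = 38/81 ≈ 0.469 in
Excess rainfall: 1.170 − 0.469 = 0.701 in; P > Ia so Q > 0
Q: (5677/8100)² ÷ (24677/8100) = 32228329/199883700 in (≈ 0.161 in)

Q = 32228329/199883700 in ≈ 0.161 in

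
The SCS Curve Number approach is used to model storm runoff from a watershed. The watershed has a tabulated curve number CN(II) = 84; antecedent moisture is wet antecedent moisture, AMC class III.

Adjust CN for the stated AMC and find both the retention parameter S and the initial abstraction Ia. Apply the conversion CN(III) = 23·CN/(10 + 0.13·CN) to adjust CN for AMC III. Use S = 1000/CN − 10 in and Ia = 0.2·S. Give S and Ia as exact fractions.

Wet (AMC III): CN(III) = 23·84/(10 + 0.13·84) = 1932/(523/25) = 48300/523 ≈ 92.352
Retention S: 1000/CN − 10 with CN=92.352 → S = 400/483 ≈ 0.828 in
Ia = 0.2·(400/483) = 80/483 in ≈ 0.166 in

S = 400/483 in ≈ 0.828 in; Ia = 80/483 in ≈ 0.166 in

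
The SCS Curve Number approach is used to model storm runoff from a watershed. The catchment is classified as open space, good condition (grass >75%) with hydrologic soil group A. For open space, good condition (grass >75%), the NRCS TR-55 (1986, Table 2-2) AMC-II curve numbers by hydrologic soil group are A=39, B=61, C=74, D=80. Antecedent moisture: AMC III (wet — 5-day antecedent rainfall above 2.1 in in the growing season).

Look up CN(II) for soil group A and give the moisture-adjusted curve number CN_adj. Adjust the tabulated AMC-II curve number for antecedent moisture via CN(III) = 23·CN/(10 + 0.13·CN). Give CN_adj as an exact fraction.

CN_adj = 89700/1507 ≈ 59.522

NRCS table: open space, good condition (grass >75%), soil group A → CN(II) = 39
Adjust CN=39 to AMC III: 23·39/(10 + 0.13·39) → 897 ÷ (1507/100) = 89700/1507 ≈ 59.522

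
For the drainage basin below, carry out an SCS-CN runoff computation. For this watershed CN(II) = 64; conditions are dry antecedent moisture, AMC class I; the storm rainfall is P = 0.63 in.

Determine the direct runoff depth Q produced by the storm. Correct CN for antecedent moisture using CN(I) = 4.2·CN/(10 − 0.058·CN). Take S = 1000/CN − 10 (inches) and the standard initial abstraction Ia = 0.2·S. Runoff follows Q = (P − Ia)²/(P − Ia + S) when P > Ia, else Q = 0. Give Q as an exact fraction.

Q = 0 in ≈ 0.000 in

Adjust CN=64 to AMC I: 4.2·64/(10 − 0.058·64) → (1344/5) ÷ (786/125) = 5600/131 ≈ 42.748
S = 1000/(5600/131) − 10 = 375/28 in ≈ 13.393 in
Ia = 0.2S: 0.2·13.393 = 2.679 in (exactly 75/28)
P = 0.630 ≤ Ia = 2.679 in: entire storm abstracted, Q = 0.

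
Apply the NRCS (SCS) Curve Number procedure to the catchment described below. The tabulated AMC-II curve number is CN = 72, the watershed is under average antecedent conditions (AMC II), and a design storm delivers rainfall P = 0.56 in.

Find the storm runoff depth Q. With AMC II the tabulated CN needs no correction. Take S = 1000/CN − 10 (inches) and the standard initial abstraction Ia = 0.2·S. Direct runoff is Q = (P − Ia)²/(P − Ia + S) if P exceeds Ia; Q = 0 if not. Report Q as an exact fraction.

AMC II — tabulated CN = 72 applies directly.
Retention S: 1000/CN − 10 with CN=72.000 → S = 35/9 ≈ 3.889 in
Ia = 0.2·(35/9) = 7/9 in ≈ 0.778 in
P = 0.560 ≤ Ia = 0.778 in: entire storm abstracted, Q = 0.

Q = 0 in ≈ 0.000 in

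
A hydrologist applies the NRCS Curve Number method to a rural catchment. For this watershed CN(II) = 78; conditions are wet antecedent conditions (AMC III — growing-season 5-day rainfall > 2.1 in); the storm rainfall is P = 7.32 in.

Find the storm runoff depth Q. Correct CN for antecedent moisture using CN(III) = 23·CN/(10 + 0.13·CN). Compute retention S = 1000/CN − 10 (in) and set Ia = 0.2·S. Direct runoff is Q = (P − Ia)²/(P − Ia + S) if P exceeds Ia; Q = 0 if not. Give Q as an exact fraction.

Q = 25170139801/4174436175 in ≈ 6.030 in

Wet (AMC III): CN(III) = 23·78/(10 + 0.13·78) = 1794/(1007/50) = 89700/1007 ≈ 89.076
S = 1000/(89700/1007) − 10 = 1100/897 in ≈ 1.226 in
Ia = 0.2S: 0.2·1.226 = 0.245 in (exactly 220/897)
Excess rainfall: 7.320 − 0.245 = 7.075 in; P > Ia so Q > 0
Runoff Q = (P−Ia)²/(P−Ia+S) = (7.075)²/(7.075+1.226) = 25170139801/4174436175 ≈ 6.030 in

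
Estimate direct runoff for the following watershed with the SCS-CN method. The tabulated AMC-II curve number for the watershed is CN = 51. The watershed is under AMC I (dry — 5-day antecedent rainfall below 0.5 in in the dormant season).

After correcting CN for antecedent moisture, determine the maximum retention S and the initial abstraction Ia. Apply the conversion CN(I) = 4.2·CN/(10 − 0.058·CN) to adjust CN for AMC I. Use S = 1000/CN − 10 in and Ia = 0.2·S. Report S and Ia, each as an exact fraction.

S = 3500/153 in ≈ 22.876 in; Ia = 700/153 in ≈ 4.575 in

Dry (AMC I): CN(I) = 4.2·51/(10 − 0.058·51) = (1071/5)/(3521/500) = 15300/503 ≈ 30.417
Retention S: 1000/CN − 10 with CN=30.417 → S = 3500/153 ≈ 22.876 in
Ia = 0.2S: 0.2·22.876 = 4.575 in (exactly 700/153)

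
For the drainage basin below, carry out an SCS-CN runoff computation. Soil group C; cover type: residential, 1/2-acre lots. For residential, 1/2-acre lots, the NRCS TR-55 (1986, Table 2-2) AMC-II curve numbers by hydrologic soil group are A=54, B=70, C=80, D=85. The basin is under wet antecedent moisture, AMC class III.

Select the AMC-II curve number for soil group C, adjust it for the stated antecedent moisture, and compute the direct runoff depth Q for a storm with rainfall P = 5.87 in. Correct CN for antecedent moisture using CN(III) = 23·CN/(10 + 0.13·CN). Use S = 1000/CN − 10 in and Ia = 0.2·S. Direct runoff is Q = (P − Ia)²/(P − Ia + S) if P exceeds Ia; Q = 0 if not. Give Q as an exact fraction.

NRCS table: residential, 1/2-acre lots, soil group C → CN(II) = 80
CN(III) from CN(II)=80: (23·80)/(10 + 0.13·80) = 4600/51 ≈ 90.196
Retention S: 1000/CN − 10 with CN=90.196 → S = 25/23 ≈ 1.087 in
Initial abstraction Ia = S/5 = (25/23)/5 = 5/23 ≈ 0.217 in
P − Ia = 5.870 − 0.217 = 13001/2300 ≈ 5.653 in (> 0, runoff occurs)
Q: (13001/2300)² ÷ (15501/2300) = 169026001/35652300 in (≈ 4.741 in)

Q = 169026001/35652300 in ≈ 4.741 in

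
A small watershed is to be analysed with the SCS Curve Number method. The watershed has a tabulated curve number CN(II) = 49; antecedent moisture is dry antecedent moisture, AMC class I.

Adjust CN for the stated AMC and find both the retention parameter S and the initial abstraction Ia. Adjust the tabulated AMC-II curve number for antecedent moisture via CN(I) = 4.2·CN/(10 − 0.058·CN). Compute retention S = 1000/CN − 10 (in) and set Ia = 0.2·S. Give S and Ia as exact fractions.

S = 8500/343 in ≈ 24.781 in; Ia = 1700/343 in ≈ 4.956 in

CN(I) from CN(II)=49: (4.2·49)/(10 − 0.058·49) = 34300/1193 ≈ 28.751
Max retention: S = 1000/(34300/1193) − 10 = 8500/343 in (≈ 24.781 in)
Ia = 0.2·(8500/343) = 1700/343 in ≈ 4.956 in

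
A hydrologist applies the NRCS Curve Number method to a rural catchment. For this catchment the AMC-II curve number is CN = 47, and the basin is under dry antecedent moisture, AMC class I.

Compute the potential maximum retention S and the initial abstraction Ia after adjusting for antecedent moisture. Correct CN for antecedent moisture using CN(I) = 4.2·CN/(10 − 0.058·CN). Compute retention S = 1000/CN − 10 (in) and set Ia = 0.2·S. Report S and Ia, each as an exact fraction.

S = 26500/987 in ≈ 26.849 in; Ia = 5300/987 in ≈ 5.370 in

Dry (AMC I): CN(I) = 4.2·47/(10 − 0.058·47) = (987/5)/(3637/500) = 98700/3637 ≈ 27.138
Retention S: 1000/CN − 10 with CN=27.138 → S = 26500/987 ≈ 26.849 in
Ia = 0.2S: 0.2·26.849 = 5.370 in (exactly 5300/987)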